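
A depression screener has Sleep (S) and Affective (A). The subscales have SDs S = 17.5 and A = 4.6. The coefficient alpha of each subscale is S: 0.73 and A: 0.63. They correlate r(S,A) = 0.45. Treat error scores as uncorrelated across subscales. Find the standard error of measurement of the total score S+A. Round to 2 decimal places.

9.51

Var(total) = 327.41 + 72.45 = 399.86.
True-score variance = 236.893 + 72.45 = 309.343, so reliability = 0.7736.
Error variance = 399.86 − 309.343 = 90.5167; SEM = √90.5167 = 9.51.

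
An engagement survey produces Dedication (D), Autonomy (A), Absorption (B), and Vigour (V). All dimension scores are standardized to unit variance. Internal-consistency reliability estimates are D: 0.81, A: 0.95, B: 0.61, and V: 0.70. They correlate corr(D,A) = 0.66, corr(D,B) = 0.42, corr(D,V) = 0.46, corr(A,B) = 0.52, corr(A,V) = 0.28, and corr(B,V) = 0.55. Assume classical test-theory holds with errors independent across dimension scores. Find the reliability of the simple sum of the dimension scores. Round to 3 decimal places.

Var(D+A+B+V) = 4 + 2·[0.66 + 0.42 + 0.46 + 0.52 + 0.28 + 0.55] = 4 + 5.78 = 9.78.
With uncorrelated errors the cross-covariances are all true-score covariance, so they carry over unchanged; only the diagonal terms shrink to ρᵢσᵢ².
True-score variance = [0.81 + 0.95 + 0.61 + 0.70] + 5.78 = 3.07 + 5.78 = 8.85.
Reliability = 8.85 / 9.78 = 0.905.

0.905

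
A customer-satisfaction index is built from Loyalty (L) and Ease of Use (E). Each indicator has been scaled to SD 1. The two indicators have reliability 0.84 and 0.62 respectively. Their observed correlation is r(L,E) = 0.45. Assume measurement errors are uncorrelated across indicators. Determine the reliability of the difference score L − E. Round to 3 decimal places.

0.509

Var(L−E) = 1 + 1 − 2·0.45 = 2 − 0.9 = 1.1.
Under uncorrelated errors the observed covariances equal the true-score covariances, so only the own-variance terms attenuate.
True-score variance = [0.84 + 0.62] − 0.9 = 1.46 − 0.9 = 0.56.
Reliability = 0.56 / 1.1 = 0.509.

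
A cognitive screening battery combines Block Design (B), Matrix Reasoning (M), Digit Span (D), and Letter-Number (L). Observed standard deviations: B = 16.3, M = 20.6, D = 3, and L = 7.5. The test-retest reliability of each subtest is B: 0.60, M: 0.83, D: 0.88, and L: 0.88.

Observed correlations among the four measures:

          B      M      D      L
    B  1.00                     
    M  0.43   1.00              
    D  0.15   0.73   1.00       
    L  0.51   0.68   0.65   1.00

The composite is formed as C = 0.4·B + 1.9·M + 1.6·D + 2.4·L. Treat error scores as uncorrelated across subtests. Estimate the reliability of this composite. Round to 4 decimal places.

Var(C) = 0.4²·16.3² + 1.9²·20.6² + 1.6²·3² + 2.4²·7.5² + 2·[0.76·16.3·20.6·0.43 + 0.64·16.3·3·0.15 + 0.96·16.3·7.5·0.51 + 3.04·20.6·3·0.73 + 4.56·20.6·7.5·0.68 + 3.84·3·7.5·0.65] = 1921.49 + 1693.32 = 3614.81.
Under uncorrelated errors the observed covariances equal the true-score covariances, so only the own-variance terms attenuate.
True-score variance = [0.4²·16.3²·0.60 + 1.9²·20.6²·0.83 + 1.6²·3²·0.88 + 2.4²·7.5²·0.88] + 1693.32 = 1602.41 + 1693.32 = 3295.73.
Reliability = 3295.73 / 3614.81 = 0.9117.

0.9117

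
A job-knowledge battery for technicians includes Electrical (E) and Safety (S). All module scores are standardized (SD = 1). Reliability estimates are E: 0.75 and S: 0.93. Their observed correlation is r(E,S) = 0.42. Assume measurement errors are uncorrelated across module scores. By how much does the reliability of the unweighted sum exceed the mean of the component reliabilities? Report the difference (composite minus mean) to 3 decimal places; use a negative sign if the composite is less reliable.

Var(sum) = 2 + 0.84 = 2.84; true-score variance = 1.68 + 0.84 = 2.52; composite reliability = 0.8873.
Mean component reliability = 0.8400.
Difference = 0.8873 − 0.8400 = 0.047.

0.047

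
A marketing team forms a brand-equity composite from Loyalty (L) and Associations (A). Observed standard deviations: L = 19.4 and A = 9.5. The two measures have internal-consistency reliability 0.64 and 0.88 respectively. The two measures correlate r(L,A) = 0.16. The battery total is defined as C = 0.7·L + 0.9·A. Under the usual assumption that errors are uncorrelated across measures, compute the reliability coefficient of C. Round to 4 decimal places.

Var(C) = 0.7²·19.4² + 0.9²·9.5² + 2·[0.63·19.4·9.5·0.16] = 257.519 + 37.1549 = 294.674.
With uncorrelated errors the cross-covariances are all true-score covariance, so they carry over unchanged; only the diagonal terms shrink to ρᵢσᵢ².
True-score variance = [0.7²·19.4²·0.64 + 0.9²·9.5²·0.88] + 37.1549 = 182.357 + 37.1549 = 219.512.
Reliability = 219.512 / 294.674 = 0.7449.

0.7449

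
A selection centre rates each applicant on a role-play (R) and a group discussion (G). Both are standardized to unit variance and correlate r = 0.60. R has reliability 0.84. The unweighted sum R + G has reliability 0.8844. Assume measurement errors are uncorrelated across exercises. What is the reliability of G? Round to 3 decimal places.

Var(R+G) = 2 + 2·0.60 = 3.200.
True-score variance = ρ_R + ρ_G + 2·0.60, so 0.8844 = (0.84 + ρ_G + 1.20) / 3.200.
ρ_G = 0.8844·3.200 − 0.84 − 1.20 = 0.790.

0.790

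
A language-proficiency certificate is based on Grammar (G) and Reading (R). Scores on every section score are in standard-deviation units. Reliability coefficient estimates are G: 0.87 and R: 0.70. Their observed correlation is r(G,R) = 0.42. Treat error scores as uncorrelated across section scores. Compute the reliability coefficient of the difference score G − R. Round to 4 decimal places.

Var(G−R) = 1 + 1 − 2·0.42 = 2 − 0.84 = 1.16.
Because errors are independent across components, Cov(Tᵢ,Tⱼ) = Cov(Xᵢ,Xⱼ); the off-diagonal part of the true-score variance is the same as above.
True-score variance = [0.87 + 0.70] − 0.84 = 1.57 − 0.84 = 0.73.
Reliability = 0.73 / 1.16 = 0.6293.

0.6293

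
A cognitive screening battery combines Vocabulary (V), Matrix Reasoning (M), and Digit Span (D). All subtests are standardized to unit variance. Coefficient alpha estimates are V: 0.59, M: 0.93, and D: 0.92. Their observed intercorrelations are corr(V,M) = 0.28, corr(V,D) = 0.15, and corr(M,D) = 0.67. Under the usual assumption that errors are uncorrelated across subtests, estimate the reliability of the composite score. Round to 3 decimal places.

Var(V+M+D) = 3 + 2·[0.28 + 0.15 + 0.67] = 3 + 2.2 = 5.2.
Under uncorrelated errors the observed covariances equal the true-score covariances, so only the own-variance terms attenuate.
True-score variance = [0.59 + 0.93 + 0.92] + 2.2 = 2.44 + 2.2 = 4.64.
Reliability = 4.64 / 5.2 = 0.892.

0.892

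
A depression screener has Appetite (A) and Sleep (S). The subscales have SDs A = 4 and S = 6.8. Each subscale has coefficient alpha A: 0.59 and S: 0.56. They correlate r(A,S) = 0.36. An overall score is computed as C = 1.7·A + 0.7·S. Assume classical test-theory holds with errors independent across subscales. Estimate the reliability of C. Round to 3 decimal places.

Var(C) = 1.7²·4² + 0.7²·6.8² + 2·[1.19·4·6.8·0.36] = 68.8976 + 23.305 = 92.2026.
With uncorrelated errors the cross-covariances are all true-score covariance, so they carry over unchanged; only the diagonal terms shrink to ρᵢσᵢ².
True-score variance = [1.7²·4²·0.59 + 0.7²·6.8²·0.56] + 23.305 = 39.9699 + 23.305 = 63.2748.
Reliability = 63.2748 / 92.2026 = 0.686.

0.686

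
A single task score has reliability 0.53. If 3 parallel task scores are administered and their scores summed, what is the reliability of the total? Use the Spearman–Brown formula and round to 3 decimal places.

0.772

ρ_k = kρ / (1 + (k−1)ρ) = 3·0.53 / (1 + 2·0.53) = 1.590 / 2.060 = 0.772.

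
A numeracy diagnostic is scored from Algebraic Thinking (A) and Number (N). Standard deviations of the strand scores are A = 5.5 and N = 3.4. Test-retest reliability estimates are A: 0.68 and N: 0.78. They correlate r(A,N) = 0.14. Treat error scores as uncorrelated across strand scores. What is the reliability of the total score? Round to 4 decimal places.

0.7402

Var(A+N) = 5.5² + 3.4² + 2·[5.5·3.4·0.14] = 41.81 + 5.236 = 47.046.
Because errors are independent across components, Cov(Tᵢ,Tⱼ) = Cov(Xᵢ,Xⱼ); the off-diagonal part of the true-score variance is the same as above.
True-score variance = [5.5²·0.68 + 3.4²·0.78] + 5.236 = 29.5868 + 5.236 = 34.8228.
Reliability = 34.8228 / 47.046 = 0.7402.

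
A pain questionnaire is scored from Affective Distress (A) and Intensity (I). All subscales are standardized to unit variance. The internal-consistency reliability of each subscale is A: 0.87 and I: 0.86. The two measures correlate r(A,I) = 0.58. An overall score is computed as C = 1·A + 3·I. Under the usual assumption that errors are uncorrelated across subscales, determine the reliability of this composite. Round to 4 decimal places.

0.8969

Var(C) = 1 + 3² + 2·[3·0.58] = 10 + 3.48 = 13.48.
With uncorrelated errors the cross-covariances are all true-score covariance, so they carry over unchanged; only the diagonal terms shrink to ρᵢσᵢ².
True-score variance = [0.87 + 3²·0.86] + 3.48 = 8.61 + 3.48 = 12.09.
Reliability = 12.09 / 13.48 = 0.8969.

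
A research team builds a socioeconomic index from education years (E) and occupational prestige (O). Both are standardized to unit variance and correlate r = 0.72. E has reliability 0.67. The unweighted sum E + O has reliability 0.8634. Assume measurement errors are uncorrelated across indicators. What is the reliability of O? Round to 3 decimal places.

Var(E+O) = 2 + 2·0.72 = 3.440.
True-score variance = ρ_E + ρ_O + 2·0.72, so 0.8634 = (0.67 + ρ_O + 1.44) / 3.440.
ρ_O = 0.8634·3.440 − 0.67 − 1.44 = 0.860.

0.860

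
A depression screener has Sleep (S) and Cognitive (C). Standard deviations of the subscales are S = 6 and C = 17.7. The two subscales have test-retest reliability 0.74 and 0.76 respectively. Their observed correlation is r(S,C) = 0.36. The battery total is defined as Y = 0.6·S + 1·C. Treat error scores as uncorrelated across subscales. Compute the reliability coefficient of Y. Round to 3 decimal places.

0.789

Var(Y) = 0.6²·6² + 17.7² + 2·[0.6·6·17.7·0.36] = 326.25 + 45.8784 = 372.128.
With uncorrelated errors the cross-covariances are all true-score covariance, so they carry over unchanged; only the diagonal terms shrink to ρᵢσᵢ².
True-score variance = [0.6²·6²·0.74 + 17.7²·0.76] + 45.8784 = 247.691 + 45.8784 = 293.569.
Reliability = 293.569 / 372.128 = 0.789.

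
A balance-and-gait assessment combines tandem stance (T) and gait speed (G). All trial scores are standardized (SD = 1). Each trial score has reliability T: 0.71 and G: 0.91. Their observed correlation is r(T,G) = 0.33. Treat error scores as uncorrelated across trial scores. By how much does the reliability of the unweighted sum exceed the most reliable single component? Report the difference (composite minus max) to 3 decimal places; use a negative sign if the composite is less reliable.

Var(sum) = 2 + 0.66 = 2.66; true-score variance = 1.62 + 0.66 = 2.28; composite reliability = 0.8571.
Max component reliability = 0.9100.
Difference = 0.8571 − 0.9100 = -0.053.

-0.053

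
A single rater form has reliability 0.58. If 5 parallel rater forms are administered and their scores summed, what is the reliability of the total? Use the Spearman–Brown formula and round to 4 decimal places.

ρ_k = kρ / (1 + (k−1)ρ) = 5·0.58 / (1 + 4·0.58) = 2.900 / 3.320 = 0.8735.

0.8735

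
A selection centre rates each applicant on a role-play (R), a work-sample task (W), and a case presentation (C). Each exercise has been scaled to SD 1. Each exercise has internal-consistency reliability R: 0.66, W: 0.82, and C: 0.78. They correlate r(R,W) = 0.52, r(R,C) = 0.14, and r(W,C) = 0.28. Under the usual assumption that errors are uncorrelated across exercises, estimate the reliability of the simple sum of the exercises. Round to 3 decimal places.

0.848

Var(R+W+C) = 3 + 2·[0.52 + 0.14 + 0.28] = 3 + 1.88 = 4.88.
Because errors are independent across components, Cov(Tᵢ,Tⱼ) = Cov(Xᵢ,Xⱼ); the off-diagonal part of the true-score variance is the same as above.
True-score variance = [0.66 + 0.82 + 0.78] + 1.88 = 2.26 + 1.88 = 4.14.
Reliability = 4.14 / 4.88 = 0.848.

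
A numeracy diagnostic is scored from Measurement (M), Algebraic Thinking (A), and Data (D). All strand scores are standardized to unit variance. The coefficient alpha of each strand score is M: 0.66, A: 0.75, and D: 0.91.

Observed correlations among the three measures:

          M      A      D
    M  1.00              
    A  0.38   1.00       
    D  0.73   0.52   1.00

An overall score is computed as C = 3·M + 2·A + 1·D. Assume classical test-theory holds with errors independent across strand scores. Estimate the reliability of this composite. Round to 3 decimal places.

0.834

Var(C) = 3² + 2² + 1 + 2·[6·0.38 + 3·0.73 + 2·0.52] = 14 + 11.02 = 25.02.
Because errors are independent across components, Cov(Tᵢ,Tⱼ) = Cov(Xᵢ,Xⱼ); the off-diagonal part of the true-score variance is the same as above.
True-score variance = [3²·0.66 + 2²·0.75 + 0.91] + 11.02 = 9.85 + 11.02 = 20.87.
Reliability = 20.87 / 25.02 = 0.834.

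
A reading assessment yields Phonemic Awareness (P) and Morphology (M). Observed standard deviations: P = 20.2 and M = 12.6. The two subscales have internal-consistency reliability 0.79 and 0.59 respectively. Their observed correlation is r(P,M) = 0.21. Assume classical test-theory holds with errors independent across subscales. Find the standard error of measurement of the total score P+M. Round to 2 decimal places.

Var(total) = 566.8 + 106.898 = 673.698.
True-score variance = 416.02 + 106.898 = 522.918, so reliability = 0.7762.
Error variance = 673.698 − 522.918 = 150.78; SEM = √150.78 = 12.28.

12.28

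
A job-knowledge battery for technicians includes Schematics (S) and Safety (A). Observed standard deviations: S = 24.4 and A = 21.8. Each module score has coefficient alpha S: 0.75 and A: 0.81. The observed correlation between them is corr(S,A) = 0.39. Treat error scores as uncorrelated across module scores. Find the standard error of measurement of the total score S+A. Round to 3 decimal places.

15.464

Var(total) = 1070.6 + 414.898 = 1485.5.
True-score variance = 831.464 + 414.898 = 1246.36, so reliability = 0.8390.
Error variance = 1485.5 − 1246.36 = 239.136; SEM = √239.136 = 15.464.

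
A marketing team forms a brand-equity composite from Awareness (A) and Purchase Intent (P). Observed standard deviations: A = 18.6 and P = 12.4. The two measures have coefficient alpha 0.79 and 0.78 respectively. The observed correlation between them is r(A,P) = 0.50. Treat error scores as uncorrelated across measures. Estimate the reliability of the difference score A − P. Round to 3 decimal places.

Var(A−P) = 18.6² + 12.4² − 2·18.6·12.4·0.50 = 499.72 − 230.64 = 269.08.
With uncorrelated errors the cross-covariances are all true-score covariance, so they carry over unchanged; only the diagonal terms shrink to ρᵢσᵢ².
True-score variance = [18.6²·0.79 + 12.4²·0.78] − 230.64 = 393.241 − 230.64 = 162.601.
Reliability = 162.601 / 269.08 = 0.604.

0.604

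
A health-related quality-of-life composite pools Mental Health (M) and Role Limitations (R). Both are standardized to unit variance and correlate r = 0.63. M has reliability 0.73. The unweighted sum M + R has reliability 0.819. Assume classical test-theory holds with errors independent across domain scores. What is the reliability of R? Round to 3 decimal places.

Var(M+R) = 2 + 2·0.63 = 3.260.
True-score variance = ρ_M + ρ_R + 2·0.63, so 0.819 = (0.73 + ρ_R + 1.26) / 3.260.
ρ_R = 0.819·3.260 − 0.73 − 1.26 = 0.680.

0.680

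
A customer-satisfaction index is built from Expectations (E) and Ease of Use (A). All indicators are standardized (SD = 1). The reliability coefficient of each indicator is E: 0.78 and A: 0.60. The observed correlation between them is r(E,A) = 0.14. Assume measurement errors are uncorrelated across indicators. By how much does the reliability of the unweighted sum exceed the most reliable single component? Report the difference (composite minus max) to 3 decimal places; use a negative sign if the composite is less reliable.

-0.052

Var(sum) = 2 + 0.28 = 2.28; true-score variance = 1.38 + 0.28 = 1.66; composite reliability = 0.7281.
Max component reliability = 0.7800.
Difference = 0.7281 − 0.7800 = -0.052.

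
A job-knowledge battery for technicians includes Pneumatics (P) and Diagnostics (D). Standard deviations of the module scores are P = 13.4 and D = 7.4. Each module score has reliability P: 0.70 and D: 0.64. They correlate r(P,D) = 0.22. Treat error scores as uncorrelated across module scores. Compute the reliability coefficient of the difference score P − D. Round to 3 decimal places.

Var(P−D) = 13.4² + 7.4² − 2·13.4·7.4·0.22 = 234.32 − 43.6304 = 190.69.
Because errors are independent across components, Cov(Tᵢ,Tⱼ) = Cov(Xᵢ,Xⱼ); the off-diagonal part of the true-score variance is the same as above.
True-score variance = [13.4²·0.70 + 7.4²·0.64] − 43.6304 = 160.738 − 43.6304 = 117.108.
Reliability = 117.108 / 190.69 = 0.614.

0.614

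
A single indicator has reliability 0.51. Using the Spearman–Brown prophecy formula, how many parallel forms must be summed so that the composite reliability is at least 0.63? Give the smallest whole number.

k ≥ ρ*(1−ρ₁)/(ρ₁(1−ρ*)) = 0.63·0.49 / (0.51·0.37) = 1.636.
Smallest integer k = 2.

2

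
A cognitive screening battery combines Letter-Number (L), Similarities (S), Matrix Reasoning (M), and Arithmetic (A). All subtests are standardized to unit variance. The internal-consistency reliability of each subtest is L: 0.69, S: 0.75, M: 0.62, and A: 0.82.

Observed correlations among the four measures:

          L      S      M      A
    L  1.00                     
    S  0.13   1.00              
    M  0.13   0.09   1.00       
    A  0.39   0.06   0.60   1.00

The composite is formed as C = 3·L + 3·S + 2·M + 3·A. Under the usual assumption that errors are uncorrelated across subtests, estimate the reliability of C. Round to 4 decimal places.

Var(C) = 3² + 3² + 2² + 3² + 2·[9·0.13 + 6·0.13 + 9·0.39 + 6·0.09 + 9·0.06 + 6·0.60] = 31 + 20.28 = 51.28.
With uncorrelated errors the cross-covariances are all true-score covariance, so they carry over unchanged; only the diagonal terms shrink to ρᵢσᵢ².
True-score variance = [3²·0.69 + 3²·0.75 + 2²·0.62 + 3²·0.82] + 20.28 = 22.82 + 20.28 = 43.1.
Reliability = 43.1 / 51.28 = 0.8405.

0.8405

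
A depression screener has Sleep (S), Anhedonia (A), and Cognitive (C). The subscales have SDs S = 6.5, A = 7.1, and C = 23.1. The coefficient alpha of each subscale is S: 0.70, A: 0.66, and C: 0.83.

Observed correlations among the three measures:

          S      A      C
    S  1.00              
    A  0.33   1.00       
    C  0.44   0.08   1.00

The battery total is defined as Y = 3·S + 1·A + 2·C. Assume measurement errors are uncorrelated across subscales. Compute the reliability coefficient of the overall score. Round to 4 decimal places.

0.8589

Var(Y) = 3²·6.5² + 7.1² + 2²·23.1² + 2·[3·6.5·7.1·0.33 + 6·6.5·23.1·0.44 + 2·7.1·23.1·0.08] = 2565.1 + 936.652 = 3501.75.
With uncorrelated errors the cross-covariances are all true-score covariance, so they carry over unchanged; only the diagonal terms shrink to ρᵢσᵢ².
True-score variance = [3²·6.5²·0.70 + 7.1²·0.66 + 2²·23.1²·0.83] + 936.652 = 2071.03 + 936.652 = 3007.68.
Reliability = 3007.68 / 3501.75 = 0.8589.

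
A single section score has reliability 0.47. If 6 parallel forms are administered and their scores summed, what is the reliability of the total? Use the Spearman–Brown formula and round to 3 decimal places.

0.842

ρ_k = kρ / (1 + (k−1)ρ) = 6·0.47 / (1 + 5·0.47) = 2.820 / 3.350 = 0.842.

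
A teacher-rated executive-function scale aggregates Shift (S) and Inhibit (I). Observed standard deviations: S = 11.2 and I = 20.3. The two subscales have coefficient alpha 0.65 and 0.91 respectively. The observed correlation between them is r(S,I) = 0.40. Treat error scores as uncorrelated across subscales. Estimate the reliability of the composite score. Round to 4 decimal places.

Var(S+I) = 11.2² + 20.3² + 2·[11.2·20.3·0.40] = 537.53 + 181.888 = 719.418.
With uncorrelated errors the cross-covariances are all true-score covariance, so they carry over unchanged; only the diagonal terms shrink to ρᵢσᵢ².
True-score variance = [11.2²·0.65 + 20.3²·0.91] + 181.888 = 456.538 + 181.888 = 638.426.
Reliability = 638.426 / 719.418 = 0.8874.

0.8874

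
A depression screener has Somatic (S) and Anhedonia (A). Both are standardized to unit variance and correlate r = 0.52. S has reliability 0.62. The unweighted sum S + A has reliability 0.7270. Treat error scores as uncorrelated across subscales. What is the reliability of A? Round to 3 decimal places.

Var(S+A) = 2 + 2·0.52 = 3.040.
True-score variance = ρ_S + ρ_A + 2·0.52, so 0.7270 = (0.62 + ρ_A + 1.04) / 3.040.
ρ_A = 0.7270·3.040 − 0.62 − 1.04 = 0.550.

0.550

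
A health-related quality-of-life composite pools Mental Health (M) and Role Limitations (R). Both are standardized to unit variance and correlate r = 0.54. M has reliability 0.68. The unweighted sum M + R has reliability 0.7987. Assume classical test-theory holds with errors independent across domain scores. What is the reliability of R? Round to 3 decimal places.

Var(M+R) = 2 + 2·0.54 = 3.080.
True-score variance = ρ_M + ρ_R + 2·0.54, so 0.7987 = (0.68 + ρ_R + 1.08) / 3.080.
ρ_R = 0.7987·3.080 − 0.68 − 1.08 = 0.700.

0.700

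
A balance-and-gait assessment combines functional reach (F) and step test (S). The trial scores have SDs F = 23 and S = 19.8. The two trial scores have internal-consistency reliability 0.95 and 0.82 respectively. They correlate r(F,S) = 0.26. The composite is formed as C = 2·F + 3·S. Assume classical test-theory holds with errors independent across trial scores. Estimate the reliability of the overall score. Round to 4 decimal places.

0.8951

Var(C) = 2²·23² + 3²·19.8² + 2·[6·23·19.8·0.26] = 5644.36 + 1420.85 = 7065.21.
Under uncorrelated errors the observed covariances equal the true-score covariances, so only the own-variance terms attenuate.
True-score variance = [2²·23²·0.95 + 3²·19.8²·0.82] + 1420.85 = 4903.46 + 1420.85 = 6324.3.
Reliability = 6324.3 / 7065.21 = 0.8951.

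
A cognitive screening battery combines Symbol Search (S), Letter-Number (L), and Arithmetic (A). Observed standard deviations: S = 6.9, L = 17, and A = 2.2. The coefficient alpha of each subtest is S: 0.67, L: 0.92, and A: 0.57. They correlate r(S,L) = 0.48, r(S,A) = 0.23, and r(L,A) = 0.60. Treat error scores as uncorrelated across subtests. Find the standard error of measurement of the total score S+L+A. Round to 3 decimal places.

6.396

Var(total) = 341.45 + 164.471 = 505.921.
True-score variance = 300.538 + 164.471 = 465.008, so reliability = 0.9191.
Error variance = 505.921 − 465.008 = 40.9125; SEM = √40.9125 = 6.396.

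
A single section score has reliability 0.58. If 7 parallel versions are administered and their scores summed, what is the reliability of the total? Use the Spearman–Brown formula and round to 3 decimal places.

0.906

ρ_k = kρ / (1 + (k−1)ρ) = 7·0.58 / (1 + 6·0.58) = 4.060 / 4.480 = 0.906.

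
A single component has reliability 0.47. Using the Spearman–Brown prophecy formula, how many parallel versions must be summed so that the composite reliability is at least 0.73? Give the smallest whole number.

4

k ≥ ρ*(1−ρ₁)/(ρ₁(1−ρ*)) = 0.73·0.53 / (0.47·0.27) = 3.049.
Smallest integer k = 4.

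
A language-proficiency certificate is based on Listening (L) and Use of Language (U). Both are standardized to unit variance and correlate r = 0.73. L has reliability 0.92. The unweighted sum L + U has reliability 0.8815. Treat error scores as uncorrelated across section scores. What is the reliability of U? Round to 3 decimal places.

Var(L+U) = 2 + 2·0.73 = 3.460.
True-score variance = ρ_L + ρ_U + 2·0.73, so 0.8815 = (0.92 + ρ_U + 1.46) / 3.460.
ρ_U = 0.8815·3.460 − 0.92 − 1.46 = 0.670.

0.670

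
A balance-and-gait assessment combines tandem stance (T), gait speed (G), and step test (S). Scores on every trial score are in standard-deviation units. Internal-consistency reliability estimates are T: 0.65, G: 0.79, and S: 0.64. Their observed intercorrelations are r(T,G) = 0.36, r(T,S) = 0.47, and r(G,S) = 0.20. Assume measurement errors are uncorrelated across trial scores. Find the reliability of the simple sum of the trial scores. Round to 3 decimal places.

Var(T+G+S) = 3 + 2·[0.36 + 0.47 + 0.20] = 3 + 2.06 = 5.06.
Under uncorrelated errors the observed covariances equal the true-score covariances, so only the own-variance terms attenuate.
True-score variance = [0.65 + 0.79 + 0.64] + 2.06 = 2.08 + 2.06 = 4.14.
Reliability = 4.14 / 5.06 = 0.818.

0.818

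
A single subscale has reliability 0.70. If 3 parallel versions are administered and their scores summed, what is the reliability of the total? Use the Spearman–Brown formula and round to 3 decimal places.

0.875

ρ_k = kρ / (1 + (k−1)ρ) = 3·0.70 / (1 + 2·0.70) = 2.100 / 2.400 = 0.875.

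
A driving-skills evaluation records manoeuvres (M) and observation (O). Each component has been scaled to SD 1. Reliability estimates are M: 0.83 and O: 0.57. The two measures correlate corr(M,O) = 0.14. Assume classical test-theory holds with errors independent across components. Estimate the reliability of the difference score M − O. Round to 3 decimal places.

0.651

Var(M−O) = 1 + 1 − 2·0.14 = 2 − 0.28 = 1.72.
Because errors are independent across components, Cov(Tᵢ,Tⱼ) = Cov(Xᵢ,Xⱼ); the off-diagonal part of the true-score variance is the same as above.
True-score variance = [0.83 + 0.57] − 0.28 = 1.4 − 0.28 = 1.12.
Reliability = 1.12 / 1.72 = 0.651.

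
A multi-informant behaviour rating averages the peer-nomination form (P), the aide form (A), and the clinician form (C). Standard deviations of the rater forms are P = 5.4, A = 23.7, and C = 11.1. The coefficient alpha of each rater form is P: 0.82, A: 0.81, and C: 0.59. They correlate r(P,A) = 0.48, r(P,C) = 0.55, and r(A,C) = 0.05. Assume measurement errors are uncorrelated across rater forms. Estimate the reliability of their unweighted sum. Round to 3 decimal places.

Var(P+A+C) = 5.4² + 23.7² + 11.1² + 2·[5.4·23.7·0.48 + 5.4·11.1·0.55 + 23.7·11.1·0.05] = 714.06 + 215.102 = 929.162.
Under uncorrelated errors the observed covariances equal the true-score covariances, so only the own-variance terms attenuate.
True-score variance = [5.4²·0.82 + 23.7²·0.81 + 11.1²·0.59] + 215.102 = 551.574 + 215.102 = 766.676.
Reliability = 766.676 / 929.162 = 0.825.

0.825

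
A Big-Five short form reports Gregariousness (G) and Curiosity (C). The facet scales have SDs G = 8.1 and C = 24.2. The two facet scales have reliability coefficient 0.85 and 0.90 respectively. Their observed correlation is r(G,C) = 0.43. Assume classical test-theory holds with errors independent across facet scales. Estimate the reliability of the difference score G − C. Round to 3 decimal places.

Var(G−C) = 8.1² + 24.2² − 2·8.1·24.2·0.43 = 651.25 − 168.577 = 482.673.
Because errors are independent across components, Cov(Tᵢ,Tⱼ) = Cov(Xᵢ,Xⱼ); the off-diagonal part of the true-score variance is the same as above.
True-score variance = [8.1²·0.85 + 24.2²·0.90] − 168.577 = 582.845 − 168.577 = 414.267.
Reliability = 414.267 / 482.673 = 0.858.

0.858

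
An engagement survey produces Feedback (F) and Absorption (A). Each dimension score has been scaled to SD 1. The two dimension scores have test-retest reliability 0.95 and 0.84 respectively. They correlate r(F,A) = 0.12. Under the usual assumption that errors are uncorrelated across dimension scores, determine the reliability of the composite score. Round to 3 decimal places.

Var(F+A) = 2 + 2·[0.12] = 2 + 0.24 = 2.24.
Because errors are independent across components, Cov(Tᵢ,Tⱼ) = Cov(Xᵢ,Xⱼ); the off-diagonal part of the true-score variance is the same as above.
True-score variance = [0.95 + 0.84] + 0.24 = 1.79 + 0.24 = 2.03.
Reliability = 2.03 / 2.24 = 0.906.

0.906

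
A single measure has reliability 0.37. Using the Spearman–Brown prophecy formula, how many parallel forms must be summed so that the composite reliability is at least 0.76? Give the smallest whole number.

6

k ≥ ρ*(1−ρ₁)/(ρ₁(1−ρ*)) = 0.76·0.63 / (0.37·0.24) = 5.392.
Smallest integer k = 6.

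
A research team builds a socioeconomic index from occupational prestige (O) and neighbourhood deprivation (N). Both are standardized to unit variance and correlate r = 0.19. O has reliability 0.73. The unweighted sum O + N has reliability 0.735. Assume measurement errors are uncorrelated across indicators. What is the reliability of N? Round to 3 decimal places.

Var(O+N) = 2 + 2·0.19 = 2.380.
True-score variance = ρ_O + ρ_N + 2·0.19, so 0.735 = (0.73 + ρ_N + 0.38) / 2.380.
ρ_N = 0.735·2.380 − 0.73 − 0.38 = 0.639.

0.639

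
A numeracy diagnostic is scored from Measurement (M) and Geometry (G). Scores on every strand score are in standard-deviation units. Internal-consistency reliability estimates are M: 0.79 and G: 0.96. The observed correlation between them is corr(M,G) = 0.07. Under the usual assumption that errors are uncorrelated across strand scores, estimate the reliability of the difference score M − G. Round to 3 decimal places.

0.866

Var(M−G) = 1 + 1 − 2·0.07 = 2 − 0.14 = 1.86.
Under uncorrelated errors the observed covariances equal the true-score covariances, so only the own-variance terms attenuate.
True-score variance = [0.79 + 0.96] − 0.14 = 1.75 − 0.14 = 1.61.
Reliability = 1.61 / 1.86 = 0.866.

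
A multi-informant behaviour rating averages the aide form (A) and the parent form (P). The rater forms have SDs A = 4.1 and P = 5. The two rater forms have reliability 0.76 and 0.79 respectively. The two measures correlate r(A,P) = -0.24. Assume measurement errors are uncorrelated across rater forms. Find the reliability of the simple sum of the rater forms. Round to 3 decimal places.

Var(A+P) = 4.1² + 5² + 2·[4.1·5·(-0.24)] = 41.81 − 9.84 = 31.97.
Under uncorrelated errors the observed covariances equal the true-score covariances, so only the own-variance terms attenuate.
True-score variance = [4.1²·0.76 + 5²·0.79] − 9.84 = 32.5256 − 9.84 = 22.6856.
Reliability = 22.6856 / 31.97 = 0.710.

0.710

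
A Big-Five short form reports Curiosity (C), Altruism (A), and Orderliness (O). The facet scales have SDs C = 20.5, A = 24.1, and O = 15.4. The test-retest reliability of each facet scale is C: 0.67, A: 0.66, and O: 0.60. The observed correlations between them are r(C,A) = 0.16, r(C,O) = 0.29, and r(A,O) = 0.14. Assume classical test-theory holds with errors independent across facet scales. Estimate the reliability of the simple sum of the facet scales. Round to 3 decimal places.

Var(C+A+O) = 20.5² + 24.1² + 15.4² + 2·[20.5·24.1·0.16 + 20.5·15.4·0.29 + 24.1·15.4·0.14] = 1238.22 + 445.121 = 1683.34.
With uncorrelated errors the cross-covariances are all true-score covariance, so they carry over unchanged; only the diagonal terms shrink to ρᵢσᵢ².
True-score variance = [20.5²·0.67 + 24.1²·0.66 + 15.4²·0.60] + 445.121 = 807.198 + 445.121 = 1252.32.
Reliability = 1252.32 / 1683.34 = 0.744.

0.744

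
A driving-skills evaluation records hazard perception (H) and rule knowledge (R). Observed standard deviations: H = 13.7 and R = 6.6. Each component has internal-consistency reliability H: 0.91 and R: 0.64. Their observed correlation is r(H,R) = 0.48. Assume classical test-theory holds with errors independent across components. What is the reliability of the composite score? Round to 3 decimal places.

Var(H+R) = 13.7² + 6.6² + 2·[13.7·6.6·0.48] = 231.25 + 86.8032 = 318.053.
With uncorrelated errors the cross-covariances are all true-score covariance, so they carry over unchanged; only the diagonal terms shrink to ρᵢσᵢ².
True-score variance = [13.7²·0.91 + 6.6²·0.64] + 86.8032 = 198.676 + 86.8032 = 285.479.
Reliability = 285.479 / 318.053 = 0.898.

0.898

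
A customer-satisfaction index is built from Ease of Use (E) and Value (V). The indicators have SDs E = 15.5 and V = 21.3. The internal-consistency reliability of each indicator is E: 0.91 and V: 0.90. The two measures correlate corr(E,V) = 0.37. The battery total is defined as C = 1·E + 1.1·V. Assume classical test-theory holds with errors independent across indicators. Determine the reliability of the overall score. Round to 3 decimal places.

Var(C) = 15.5² + 1.1²·21.3² + 2·[1.1·15.5·21.3·0.37] = 789.215 + 268.742 = 1057.96.
With uncorrelated errors the cross-covariances are all true-score covariance, so they carry over unchanged; only the diagonal terms shrink to ρᵢσᵢ².
True-score variance = [15.5²·0.91 + 1.1²·21.3²·0.90] + 268.742 = 712.696 + 268.742 = 981.438.
Reliability = 981.438 / 1057.96 = 0.928.

0.928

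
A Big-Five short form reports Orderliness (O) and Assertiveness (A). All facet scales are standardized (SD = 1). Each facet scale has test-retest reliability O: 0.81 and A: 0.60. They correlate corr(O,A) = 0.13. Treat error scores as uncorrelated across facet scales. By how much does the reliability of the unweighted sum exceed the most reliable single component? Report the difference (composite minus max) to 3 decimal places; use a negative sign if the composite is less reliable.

Var(sum) = 2 + 0.26 = 2.26; true-score variance = 1.41 + 0.26 = 1.67; composite reliability = 0.7389.
Max component reliability = 0.8100.
Difference = 0.7389 − 0.8100 = -0.071.

-0.071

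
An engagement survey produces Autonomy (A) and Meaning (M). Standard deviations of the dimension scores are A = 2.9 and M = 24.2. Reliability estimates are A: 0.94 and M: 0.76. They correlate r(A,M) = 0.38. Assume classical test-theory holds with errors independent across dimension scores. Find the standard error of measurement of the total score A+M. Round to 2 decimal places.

11.88

Var(total) = 594.05 + 53.3368 = 647.387.
True-score variance = 452.992 + 53.3368 = 506.329, so reliability = 0.7821.
Error variance = 647.387 − 506.329 = 141.058; SEM = √141.058 = 11.88.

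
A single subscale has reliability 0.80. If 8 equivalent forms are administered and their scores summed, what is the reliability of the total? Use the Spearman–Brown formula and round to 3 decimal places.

0.970

ρ_k = kρ / (1 + (k−1)ρ) = 8·0.80 / (1 + 7·0.80) = 6.400 / 6.600 = 0.970.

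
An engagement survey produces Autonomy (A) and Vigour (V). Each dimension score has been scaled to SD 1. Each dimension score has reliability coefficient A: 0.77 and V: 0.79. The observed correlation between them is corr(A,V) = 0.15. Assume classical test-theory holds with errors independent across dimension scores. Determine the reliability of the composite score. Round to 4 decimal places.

Var(A+V) = 2 + 2·[0.15] = 2 + 0.3 = 2.3.
Under uncorrelated errors the observed covariances equal the true-score covariances, so only the own-variance terms attenuate.
True-score variance = [0.77 + 0.79] + 0.3 = 1.56 + 0.3 = 1.86.
Reliability = 1.86 / 2.3 = 0.8087.

0.8087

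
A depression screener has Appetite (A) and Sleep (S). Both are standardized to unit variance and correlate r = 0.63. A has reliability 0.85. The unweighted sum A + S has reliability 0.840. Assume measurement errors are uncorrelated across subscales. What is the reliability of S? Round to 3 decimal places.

Var(A+S) = 2 + 2·0.63 = 3.260.
True-score variance = ρ_A + ρ_S + 2·0.63, so 0.840 = (0.85 + ρ_S + 1.26) / 3.260.
ρ_S = 0.840·3.260 − 0.85 − 1.26 = 0.628.

0.628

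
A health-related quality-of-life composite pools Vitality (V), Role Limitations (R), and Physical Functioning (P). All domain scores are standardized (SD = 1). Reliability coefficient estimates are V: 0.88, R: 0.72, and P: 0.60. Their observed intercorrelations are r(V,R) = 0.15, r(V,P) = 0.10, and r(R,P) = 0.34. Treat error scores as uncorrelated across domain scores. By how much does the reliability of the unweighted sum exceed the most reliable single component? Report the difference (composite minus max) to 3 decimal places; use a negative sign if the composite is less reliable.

Var(sum) = 3 + 1.18 = 4.18; true-score variance = 2.2 + 1.18 = 3.38; composite reliability = 0.8086.
Max component reliability = 0.8800.
Difference = 0.8086 − 0.8800 = -0.071.

-0.071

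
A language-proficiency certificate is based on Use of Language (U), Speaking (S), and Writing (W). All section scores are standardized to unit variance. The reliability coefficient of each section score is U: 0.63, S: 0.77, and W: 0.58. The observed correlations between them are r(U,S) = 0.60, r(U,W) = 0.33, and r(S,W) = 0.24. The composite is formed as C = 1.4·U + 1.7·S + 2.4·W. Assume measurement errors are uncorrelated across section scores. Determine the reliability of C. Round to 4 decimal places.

Var(C) = 1.4² + 1.7² + 2.4² + 2·[2.38·0.60 + 3.36·0.33 + 4.08·0.24] = 10.61 + 7.032 = 17.642.
With uncorrelated errors the cross-covariances are all true-score covariance, so they carry over unchanged; only the diagonal terms shrink to ρᵢσᵢ².
True-score variance = [1.4²·0.63 + 1.7²·0.77 + 2.4²·0.58] + 7.032 = 6.8009 + 7.032 = 13.8329.
Reliability = 13.8329 / 17.642 = 0.7841.

0.7841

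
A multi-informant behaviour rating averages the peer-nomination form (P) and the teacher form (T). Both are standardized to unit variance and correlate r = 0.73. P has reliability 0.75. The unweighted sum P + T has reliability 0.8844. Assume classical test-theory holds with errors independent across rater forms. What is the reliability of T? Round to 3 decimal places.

0.850

Var(P+T) = 2 + 2·0.73 = 3.460.
True-score variance = ρ_P + ρ_T + 2·0.73, so 0.8844 = (0.75 + ρ_T + 1.46) / 3.460.
ρ_T = 0.8844·3.460 − 0.75 − 1.46 = 0.850.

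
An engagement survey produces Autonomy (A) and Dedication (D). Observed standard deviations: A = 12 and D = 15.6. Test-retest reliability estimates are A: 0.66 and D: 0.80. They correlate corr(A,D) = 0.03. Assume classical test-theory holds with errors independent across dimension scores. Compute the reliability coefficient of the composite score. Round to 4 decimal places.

0.7551

Var(A+D) = 12² + 15.6² + 2·[12·15.6·0.03] = 387.36 + 11.232 = 398.592.
With uncorrelated errors the cross-covariances are all true-score covariance, so they carry over unchanged; only the diagonal terms shrink to ρᵢσᵢ².
True-score variance = [12²·0.66 + 15.6²·0.80] + 11.232 = 289.728 + 11.232 = 300.96.
Reliability = 300.96 / 398.592 = 0.7551.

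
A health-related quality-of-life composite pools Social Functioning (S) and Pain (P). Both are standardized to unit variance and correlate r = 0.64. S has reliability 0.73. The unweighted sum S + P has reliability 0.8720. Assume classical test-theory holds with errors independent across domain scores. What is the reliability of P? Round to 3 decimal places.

0.850

Var(S+P) = 2 + 2·0.64 = 3.280.
True-score variance = ρ_S + ρ_P + 2·0.64, so 0.8720 = (0.73 + ρ_P + 1.28) / 3.280.
ρ_P = 0.8720·3.280 − 0.73 − 1.28 = 0.850.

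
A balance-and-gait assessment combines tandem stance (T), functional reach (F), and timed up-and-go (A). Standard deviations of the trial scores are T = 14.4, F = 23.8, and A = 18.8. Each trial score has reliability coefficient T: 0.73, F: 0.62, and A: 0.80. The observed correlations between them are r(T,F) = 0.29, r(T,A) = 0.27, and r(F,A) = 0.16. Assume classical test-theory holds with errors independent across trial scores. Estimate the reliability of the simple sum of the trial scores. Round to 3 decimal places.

Var(T+F+A) = 14.4² + 23.8² + 18.8² + 2·[14.4·23.8·0.29 + 14.4·18.8·0.27 + 23.8·18.8·0.16] = 1127.24 + 488.147 = 1615.39.
With uncorrelated errors the cross-covariances are all true-score covariance, so they carry over unchanged; only the diagonal terms shrink to ρᵢσᵢ².
True-score variance = [14.4²·0.73 + 23.8²·0.62 + 18.8²·0.80] + 488.147 = 785.318 + 488.147 = 1273.46.
Reliability = 1273.46 / 1615.39 = 0.788.

0.788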